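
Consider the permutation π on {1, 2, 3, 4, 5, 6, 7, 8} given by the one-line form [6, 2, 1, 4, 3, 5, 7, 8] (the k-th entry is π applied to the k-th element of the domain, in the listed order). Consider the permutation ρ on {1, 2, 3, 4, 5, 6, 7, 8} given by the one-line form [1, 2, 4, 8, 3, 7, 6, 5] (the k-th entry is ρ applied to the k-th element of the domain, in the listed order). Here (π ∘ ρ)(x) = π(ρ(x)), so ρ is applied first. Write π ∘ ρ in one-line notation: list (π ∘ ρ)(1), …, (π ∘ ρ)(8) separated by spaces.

(π ∘ ρ)(x) = π(ρ(x)). Computing each image: π(ρ(1)) = π(1) = 6, π(ρ(2)) = π(2) = 2, π(ρ(3)) = π(4) = 4, π(ρ(4)) = π(8) = 8, π(ρ(5)) = π(3) = 1, π(ρ(6)) = π(7) = 7, π(ρ(7)) = π(6) = 5, π(ρ(8)) = π(5) = 3.
Hence π ∘ ρ = [6 2 4 8 1 7 5 3].

6 2 4 8 1 7 5 3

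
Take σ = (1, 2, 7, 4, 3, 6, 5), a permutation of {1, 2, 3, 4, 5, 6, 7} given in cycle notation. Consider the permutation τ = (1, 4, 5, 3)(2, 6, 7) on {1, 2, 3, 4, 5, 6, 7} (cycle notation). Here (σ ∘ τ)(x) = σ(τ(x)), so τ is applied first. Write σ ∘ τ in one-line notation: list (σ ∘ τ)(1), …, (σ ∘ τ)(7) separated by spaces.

3 5 2 1 6 4 7

Chase each element through τ then σ: 1 → 4 → 3; 2 → 6 → 5; 3 → 1 → 2; 4 → 5 → 1; 5 → 3 → 6; 6 → 7 → 4; 7 → 2 → 7.
Collecting the images, σ ∘ τ = [3 5 2 1 6 4 7].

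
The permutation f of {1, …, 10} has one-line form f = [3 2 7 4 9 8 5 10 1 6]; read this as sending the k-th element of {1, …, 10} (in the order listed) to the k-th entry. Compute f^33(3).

9

Tracing 3 → 7 → … returns to 3 after 5 steps, so 3 lies in a 5-cycle (1 3 7 5 9).
On a 5-cycle, f^5 is the identity, so f^33 = f^3 there (33 ≡ 3 mod 5).
Stepping 3 places around the cycle: 3 → 7 → 5 → 9.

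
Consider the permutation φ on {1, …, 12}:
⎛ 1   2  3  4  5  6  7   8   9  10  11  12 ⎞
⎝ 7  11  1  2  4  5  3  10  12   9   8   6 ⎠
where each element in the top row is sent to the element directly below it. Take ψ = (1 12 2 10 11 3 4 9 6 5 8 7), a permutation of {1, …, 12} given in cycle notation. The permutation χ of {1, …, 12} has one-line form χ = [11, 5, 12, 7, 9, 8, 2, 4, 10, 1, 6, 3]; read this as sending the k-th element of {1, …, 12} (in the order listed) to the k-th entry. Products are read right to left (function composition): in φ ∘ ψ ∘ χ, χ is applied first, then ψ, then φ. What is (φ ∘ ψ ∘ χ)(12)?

2

(φ ∘ ψ ∘ χ)(12) = φ(ψ(χ(12))). χ(12) = 3, then ψ(3) = 4, then φ(4) = 2, so the result is 2.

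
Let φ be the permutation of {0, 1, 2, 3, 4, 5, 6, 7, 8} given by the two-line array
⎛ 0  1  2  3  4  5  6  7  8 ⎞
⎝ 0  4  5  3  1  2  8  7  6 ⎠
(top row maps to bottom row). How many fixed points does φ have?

The fixed points (elements with φ(x) = x) are {0, 3, 7}, so there are 3.

3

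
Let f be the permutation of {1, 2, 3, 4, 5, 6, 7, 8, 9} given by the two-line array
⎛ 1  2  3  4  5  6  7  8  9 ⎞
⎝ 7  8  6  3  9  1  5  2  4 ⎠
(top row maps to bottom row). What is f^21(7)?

Tracing 7 → 5 → … returns to 7 after 7 steps, so 7 lies in a 7-cycle (1, 7, 5, 9, 4, 3, 6).
On a 7-cycle, f^7 is the identity, so f^21 = f^0 there (21 ≡ 0 mod 7).
So f^21(7) = 7.

7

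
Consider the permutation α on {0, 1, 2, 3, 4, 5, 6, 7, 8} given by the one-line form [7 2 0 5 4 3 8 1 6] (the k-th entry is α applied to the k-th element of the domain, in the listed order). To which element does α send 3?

3 is element number 4 of the domain, and entry number 4 of the one-line form is 5, so α(3) = 5.

5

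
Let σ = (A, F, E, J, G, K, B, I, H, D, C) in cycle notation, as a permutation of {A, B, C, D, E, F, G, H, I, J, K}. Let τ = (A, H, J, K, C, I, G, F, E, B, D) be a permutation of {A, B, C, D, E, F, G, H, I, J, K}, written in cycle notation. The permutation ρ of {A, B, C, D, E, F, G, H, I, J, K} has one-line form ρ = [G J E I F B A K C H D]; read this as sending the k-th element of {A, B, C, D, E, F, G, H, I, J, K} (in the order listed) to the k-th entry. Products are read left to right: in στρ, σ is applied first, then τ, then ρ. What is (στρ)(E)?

D

Apply the permutations in order: σ(E) = J, then τ(J) = K, then ρ(K) = D. So (στρ)(E) = D.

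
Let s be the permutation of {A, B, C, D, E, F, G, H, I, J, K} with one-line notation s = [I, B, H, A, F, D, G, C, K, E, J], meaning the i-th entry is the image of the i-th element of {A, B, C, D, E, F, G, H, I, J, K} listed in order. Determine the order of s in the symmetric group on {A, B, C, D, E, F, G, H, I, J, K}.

14

Decomposing into disjoint cycles gives cycle lengths 7, 2, 1, 1.
The order of s is the least common multiple of its cycle lengths: lcm(7, 2) = 14.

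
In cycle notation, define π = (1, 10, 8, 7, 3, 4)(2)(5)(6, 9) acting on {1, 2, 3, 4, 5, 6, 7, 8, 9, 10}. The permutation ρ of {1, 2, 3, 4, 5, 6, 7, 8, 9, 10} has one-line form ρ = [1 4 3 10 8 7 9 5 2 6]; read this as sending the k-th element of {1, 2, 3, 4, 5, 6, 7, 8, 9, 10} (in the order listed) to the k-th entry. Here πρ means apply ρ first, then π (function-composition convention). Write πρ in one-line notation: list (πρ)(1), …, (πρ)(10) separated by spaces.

Chase each element through ρ then π: 1 → 1 → 10; 2 → 4 → 1; 3 → 3 → 4; 4 → 10 → 8; 5 → 8 → 7; 6 → 7 → 3; 7 → 9 → 6; 8 → 5 → 5; 9 → 2 → 2; 10 → 6 → 9.
So πρ in one-line form is 10 1 4 8 7 3 6 5 2 9.

10 1 4 8 7 3 6 5 2 9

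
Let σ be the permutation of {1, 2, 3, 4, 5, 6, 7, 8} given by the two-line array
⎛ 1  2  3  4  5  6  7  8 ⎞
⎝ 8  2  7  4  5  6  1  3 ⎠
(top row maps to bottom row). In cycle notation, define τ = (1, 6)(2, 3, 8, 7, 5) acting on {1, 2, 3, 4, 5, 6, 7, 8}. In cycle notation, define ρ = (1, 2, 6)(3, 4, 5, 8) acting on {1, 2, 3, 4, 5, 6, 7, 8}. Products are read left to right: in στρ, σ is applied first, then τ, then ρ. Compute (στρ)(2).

(στρ)(2) = ρ(τ(σ(2))). σ(2) = 2, then τ(2) = 3, then ρ(3) = 4, so the result is 4.

4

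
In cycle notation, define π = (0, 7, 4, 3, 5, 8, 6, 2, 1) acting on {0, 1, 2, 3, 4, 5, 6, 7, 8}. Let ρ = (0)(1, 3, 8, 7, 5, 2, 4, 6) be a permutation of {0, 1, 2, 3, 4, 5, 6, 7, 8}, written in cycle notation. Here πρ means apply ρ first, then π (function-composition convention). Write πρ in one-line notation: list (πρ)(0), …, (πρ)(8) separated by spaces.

For each element, apply ρ then π: 0 → 0 → 7; 1 → 3 → 5; 2 → 4 → 3; 3 → 8 → 6; 4 → 6 → 2; 5 → 2 → 1; 6 → 1 → 0; 7 → 5 → 8; 8 → 7 → 4.
So πρ in one-line form is 7 5 3 6 2 1 0 8 4.

7 5 3 6 2 1 0 8 4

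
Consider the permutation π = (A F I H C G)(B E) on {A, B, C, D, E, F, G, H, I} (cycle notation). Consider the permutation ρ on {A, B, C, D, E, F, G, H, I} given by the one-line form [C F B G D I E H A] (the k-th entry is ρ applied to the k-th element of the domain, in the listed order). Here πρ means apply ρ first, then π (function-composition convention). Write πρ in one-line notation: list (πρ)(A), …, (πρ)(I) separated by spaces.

G I E A D H B C F

(πρ)(x) = π(ρ(x)). Computing each image: π(ρ(A)) = π(C) = G, π(ρ(B)) = π(F) = I, π(ρ(C)) = π(B) = E, π(ρ(D)) = π(G) = A, π(ρ(E)) = π(D) = D, π(ρ(F)) = π(I) = H, π(ρ(G)) = π(E) = B, π(ρ(H)) = π(H) = C, π(ρ(I)) = π(A) = F.
Hence πρ = [G I E A D H B C F].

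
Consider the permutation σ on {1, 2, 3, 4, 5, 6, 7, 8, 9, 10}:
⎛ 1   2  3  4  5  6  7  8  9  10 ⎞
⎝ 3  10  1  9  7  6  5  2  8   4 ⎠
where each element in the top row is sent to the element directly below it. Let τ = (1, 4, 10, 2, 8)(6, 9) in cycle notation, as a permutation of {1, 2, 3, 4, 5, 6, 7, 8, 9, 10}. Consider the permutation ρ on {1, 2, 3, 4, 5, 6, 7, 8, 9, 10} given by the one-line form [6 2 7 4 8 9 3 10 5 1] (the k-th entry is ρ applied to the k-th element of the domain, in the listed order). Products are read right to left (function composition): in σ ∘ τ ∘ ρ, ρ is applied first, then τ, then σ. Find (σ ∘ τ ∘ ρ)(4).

(σ ∘ τ ∘ ρ)(4) = σ(τ(ρ(4))). ρ(4) = 4, then τ(4) = 10, then σ(10) = 4, so the result is 4.

4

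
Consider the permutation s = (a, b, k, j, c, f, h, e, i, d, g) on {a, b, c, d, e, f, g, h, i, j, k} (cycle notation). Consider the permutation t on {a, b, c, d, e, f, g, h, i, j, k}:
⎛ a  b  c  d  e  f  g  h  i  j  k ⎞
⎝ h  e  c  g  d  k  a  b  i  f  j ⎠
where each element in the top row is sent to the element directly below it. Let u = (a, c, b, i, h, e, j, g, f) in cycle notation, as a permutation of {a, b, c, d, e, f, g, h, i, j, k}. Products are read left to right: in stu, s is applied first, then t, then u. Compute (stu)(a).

Chase a: s(a) = b; t(b) = e; u(e) = j. Hence (stu)(a) = j.

j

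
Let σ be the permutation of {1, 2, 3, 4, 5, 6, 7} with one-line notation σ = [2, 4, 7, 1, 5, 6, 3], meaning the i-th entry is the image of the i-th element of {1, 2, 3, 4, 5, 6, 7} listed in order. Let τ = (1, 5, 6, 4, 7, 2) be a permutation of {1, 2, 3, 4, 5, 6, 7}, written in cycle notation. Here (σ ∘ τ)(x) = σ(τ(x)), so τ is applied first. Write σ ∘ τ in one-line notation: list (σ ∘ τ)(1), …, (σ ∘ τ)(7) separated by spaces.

(σ ∘ τ)(x) = σ(τ(x)). Computing each image: σ(τ(1)) = σ(5) = 5, σ(τ(2)) = σ(1) = 2, σ(τ(3)) = σ(3) = 7, σ(τ(4)) = σ(7) = 3, σ(τ(5)) = σ(6) = 6, σ(τ(6)) = σ(4) = 1, σ(τ(7)) = σ(2) = 4.
Hence σ ∘ τ = [5 2 7 3 6 1 4].

5 2 7 3 6 1 4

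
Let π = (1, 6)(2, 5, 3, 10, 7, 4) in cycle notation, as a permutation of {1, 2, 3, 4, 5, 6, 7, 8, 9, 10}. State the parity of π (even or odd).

even

The cycle lengths are 6, 2, 1, 1.
A cycle of length ℓ contributes ℓ−1 transpositions, so π is a product of 5 + 1 = 6 transpositions — even.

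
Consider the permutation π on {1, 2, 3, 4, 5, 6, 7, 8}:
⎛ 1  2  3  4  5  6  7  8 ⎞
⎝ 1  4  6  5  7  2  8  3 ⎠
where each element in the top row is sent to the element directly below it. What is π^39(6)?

7

Tracing 6 → 2 → … returns to 6 after 7 steps, so 6 lies in a 7-cycle (2, 4, 5, 7, 8, 3, 6).
Powers repeat with period 7 on this cycle, and 39 mod 7 = 4, so π^39(6) = π^4(6).
Stepping 4 places around the cycle: 6 → 2 → 4 → 5 → 7.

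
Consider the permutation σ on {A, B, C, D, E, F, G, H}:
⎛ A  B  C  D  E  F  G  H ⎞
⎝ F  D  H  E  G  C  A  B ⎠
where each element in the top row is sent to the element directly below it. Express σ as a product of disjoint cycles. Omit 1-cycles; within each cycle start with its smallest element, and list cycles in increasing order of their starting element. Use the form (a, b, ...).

Iterating σ from A gives A → F → C → H → B → D → E → G → A; that is the 8-cycle (A, F, C, H, B, D, E, G).
Continuing from each remaining unvisited element yields (A, F, C, H, B, D, E, G).

(A, F, C, H, B, D, E, G)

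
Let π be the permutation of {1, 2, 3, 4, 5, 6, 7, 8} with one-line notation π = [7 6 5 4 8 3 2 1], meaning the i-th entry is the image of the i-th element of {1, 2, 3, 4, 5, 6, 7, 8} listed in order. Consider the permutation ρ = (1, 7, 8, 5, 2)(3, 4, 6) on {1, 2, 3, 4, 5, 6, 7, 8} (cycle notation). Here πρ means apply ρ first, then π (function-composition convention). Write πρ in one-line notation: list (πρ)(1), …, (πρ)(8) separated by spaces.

(πρ)(x) = π(ρ(x)). Computing each image: π(ρ(1)) = π(7) = 2, π(ρ(2)) = π(1) = 7, π(ρ(3)) = π(4) = 4, π(ρ(4)) = π(6) = 3, π(ρ(5)) = π(2) = 6, π(ρ(6)) = π(3) = 5, π(ρ(7)) = π(8) = 1, π(ρ(8)) = π(5) = 8.
Hence πρ = [2 7 4 3 6 5 1 8].

2 7 4 3 6 5 1 8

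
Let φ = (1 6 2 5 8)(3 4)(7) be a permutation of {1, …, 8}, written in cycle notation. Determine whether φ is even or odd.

The cycle lengths are 5, 2, 1.
A cycle is odd iff its length is even; φ has 1 even-length cycle, so sgn(φ) = (−1)^1 and φ is odd.

odd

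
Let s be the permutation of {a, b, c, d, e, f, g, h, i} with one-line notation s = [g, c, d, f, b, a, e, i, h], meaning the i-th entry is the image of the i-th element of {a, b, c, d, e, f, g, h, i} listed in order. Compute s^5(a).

Tracing a → g → … returns to a after 7 steps, so a lies in a 7-cycle (a g e b c d f).
Stepping 5 places around the cycle: a → g → e → b → c → d.

d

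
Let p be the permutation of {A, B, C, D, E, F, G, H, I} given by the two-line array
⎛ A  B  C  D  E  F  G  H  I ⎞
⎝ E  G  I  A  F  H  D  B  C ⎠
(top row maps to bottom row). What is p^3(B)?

Tracing B → G → … returns to B after 7 steps, so B lies in a 7-cycle (A, E, F, H, B, G, D).
Advancing 3 steps from B: B → G → D → A.

A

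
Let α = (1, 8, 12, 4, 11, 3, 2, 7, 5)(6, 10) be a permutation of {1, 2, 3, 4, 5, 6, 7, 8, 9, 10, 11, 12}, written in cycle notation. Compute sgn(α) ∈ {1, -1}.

-1

The cycle lengths are 9, 2, 1.
A cycle of length ℓ contributes ℓ−1 transpositions, so α is a product of 8 + 1 = 9 transpositions — odd.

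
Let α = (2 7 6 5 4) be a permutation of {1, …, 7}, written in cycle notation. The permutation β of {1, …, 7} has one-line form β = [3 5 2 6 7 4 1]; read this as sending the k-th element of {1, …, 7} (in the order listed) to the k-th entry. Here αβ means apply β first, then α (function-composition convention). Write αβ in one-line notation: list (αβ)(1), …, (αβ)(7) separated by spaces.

3 4 7 5 6 2 1

(αβ)(x) = α(β(x)). Computing each image: α(β(1)) = α(3) = 3, α(β(2)) = α(5) = 4, α(β(3)) = α(2) = 7, α(β(4)) = α(6) = 5, α(β(5)) = α(7) = 6, α(β(6)) = α(4) = 2, α(β(7)) = α(1) = 1.
Hence αβ = [3 4 7 5 6 2 1].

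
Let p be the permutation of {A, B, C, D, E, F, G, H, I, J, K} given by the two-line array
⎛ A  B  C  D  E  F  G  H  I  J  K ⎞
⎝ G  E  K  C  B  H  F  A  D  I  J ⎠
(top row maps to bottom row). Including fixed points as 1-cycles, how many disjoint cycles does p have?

3

The cycle decomposition is (A G F H)(B E)(C K J I D), which has 3 cycles (counting 1-cycles).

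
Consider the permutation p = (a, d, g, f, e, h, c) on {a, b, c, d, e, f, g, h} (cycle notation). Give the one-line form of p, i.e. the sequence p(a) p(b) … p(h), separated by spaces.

d b a g h e f c

Image by image: a→d, b→b, c→a, d→g, e→h, f→e, g→f, h→c.
So the one-line form is d b a g h e f c.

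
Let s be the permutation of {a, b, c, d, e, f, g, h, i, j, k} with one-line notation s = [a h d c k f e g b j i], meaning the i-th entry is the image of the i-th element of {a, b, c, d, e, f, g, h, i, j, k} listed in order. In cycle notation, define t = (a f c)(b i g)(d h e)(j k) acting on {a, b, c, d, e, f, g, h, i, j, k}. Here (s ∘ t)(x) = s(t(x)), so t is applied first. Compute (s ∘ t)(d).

g

First apply t: t(d) = h, then s(h) = g. Thus (s ∘ t)(d) = g.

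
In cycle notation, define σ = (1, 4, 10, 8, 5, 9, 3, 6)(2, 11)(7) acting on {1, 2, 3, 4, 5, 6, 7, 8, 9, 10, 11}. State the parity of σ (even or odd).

even

The cycle lengths are 8, 2, 1.
A cycle is odd iff its length is even; σ has 2 even-length cycles, so sgn(σ) = (−1)^2 and σ is even.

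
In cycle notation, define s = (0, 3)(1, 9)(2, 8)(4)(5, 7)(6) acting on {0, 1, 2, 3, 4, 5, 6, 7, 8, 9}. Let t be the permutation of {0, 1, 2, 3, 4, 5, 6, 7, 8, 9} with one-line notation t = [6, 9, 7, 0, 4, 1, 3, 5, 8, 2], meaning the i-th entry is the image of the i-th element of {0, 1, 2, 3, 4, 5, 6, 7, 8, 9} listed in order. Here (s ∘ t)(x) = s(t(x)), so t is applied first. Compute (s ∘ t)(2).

5

t(2) = 7, then s(7) = 5; composing gives (s ∘ t)(2) = 5.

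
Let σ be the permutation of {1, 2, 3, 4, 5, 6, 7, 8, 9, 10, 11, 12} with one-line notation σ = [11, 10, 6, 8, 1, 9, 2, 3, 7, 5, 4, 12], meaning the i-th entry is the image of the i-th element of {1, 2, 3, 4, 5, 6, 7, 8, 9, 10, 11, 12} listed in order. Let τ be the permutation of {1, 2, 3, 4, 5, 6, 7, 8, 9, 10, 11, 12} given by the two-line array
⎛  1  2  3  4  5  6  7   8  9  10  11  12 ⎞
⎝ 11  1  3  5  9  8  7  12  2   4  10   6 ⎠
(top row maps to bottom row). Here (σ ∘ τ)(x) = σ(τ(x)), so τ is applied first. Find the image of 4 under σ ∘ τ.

1

τ(4) = 5, then σ(5) = 1; composing gives (σ ∘ τ)(4) = 1.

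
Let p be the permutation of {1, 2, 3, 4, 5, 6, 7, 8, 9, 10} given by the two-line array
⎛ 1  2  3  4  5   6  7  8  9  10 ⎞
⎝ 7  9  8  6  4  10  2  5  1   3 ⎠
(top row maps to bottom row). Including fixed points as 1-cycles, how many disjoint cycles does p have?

2

The cycle decomposition is (1 7 2 9)(3 8 5 4 6 10), which has 2 cycles (counting 1-cycles).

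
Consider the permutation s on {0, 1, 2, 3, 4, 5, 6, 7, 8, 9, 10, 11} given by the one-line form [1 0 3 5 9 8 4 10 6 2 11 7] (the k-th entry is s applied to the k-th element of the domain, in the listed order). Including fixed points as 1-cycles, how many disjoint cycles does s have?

3

The cycle decomposition is (0, 1)(2, 3, 5, 8, 6, 4, 9)(7, 10, 11), which has 3 cycles (counting 1-cycles).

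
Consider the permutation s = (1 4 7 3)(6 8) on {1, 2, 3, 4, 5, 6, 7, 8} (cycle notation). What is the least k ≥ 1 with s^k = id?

The disjoint cycles have lengths 4, 2, 1, 1.
Since disjoint cycles commute, ord(s) = lcm(4, 2) = 4.

4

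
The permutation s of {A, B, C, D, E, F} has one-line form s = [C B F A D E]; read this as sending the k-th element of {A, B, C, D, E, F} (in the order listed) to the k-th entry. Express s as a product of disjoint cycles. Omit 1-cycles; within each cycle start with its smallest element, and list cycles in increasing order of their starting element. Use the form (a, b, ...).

(A, C, F, E, D)

Start at A and follow images: A → C → F → E → D → A, giving the cycle (A, C, F, E, D).
Repeating from the next unused element and collecting all non-trivial cycles gives (A, C, F, E, D).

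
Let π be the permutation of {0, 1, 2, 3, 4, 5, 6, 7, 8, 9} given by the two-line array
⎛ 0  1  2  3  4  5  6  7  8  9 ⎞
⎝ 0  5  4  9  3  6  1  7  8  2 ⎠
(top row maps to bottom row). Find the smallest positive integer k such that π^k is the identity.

12

Writing π as disjoint cycles, the cycle lengths are 4, 3, 1, 1, 1.
The order of π is the least common multiple of its cycle lengths: lcm(4, 3) = 12.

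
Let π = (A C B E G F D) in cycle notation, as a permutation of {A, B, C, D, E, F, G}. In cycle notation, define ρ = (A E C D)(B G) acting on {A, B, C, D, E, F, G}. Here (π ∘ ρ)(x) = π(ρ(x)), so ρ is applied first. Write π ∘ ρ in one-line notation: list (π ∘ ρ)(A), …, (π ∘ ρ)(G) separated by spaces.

Chase each element through ρ then π: A → E → G; B → G → F; C → D → A; D → A → C; E → C → B; F → F → D; G → B → E.
So π ∘ ρ in one-line form is G F A C B D E.

G F A C B D E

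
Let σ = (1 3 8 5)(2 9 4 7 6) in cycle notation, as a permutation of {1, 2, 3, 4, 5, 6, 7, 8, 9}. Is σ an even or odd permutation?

The cycle lengths are 5, 4.
A cycle is odd iff its length is even; σ has 1 even-length cycle, so sgn(σ) = (−1)^1 and σ is odd.

odd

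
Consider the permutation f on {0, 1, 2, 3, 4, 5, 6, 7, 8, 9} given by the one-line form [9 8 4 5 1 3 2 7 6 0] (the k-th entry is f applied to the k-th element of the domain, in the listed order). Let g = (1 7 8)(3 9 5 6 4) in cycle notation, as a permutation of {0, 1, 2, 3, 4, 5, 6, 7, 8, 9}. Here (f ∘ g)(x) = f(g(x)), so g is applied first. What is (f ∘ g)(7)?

6

First apply g: g(7) = 8, then f(8) = 6. Thus (f ∘ g)(7) = 6.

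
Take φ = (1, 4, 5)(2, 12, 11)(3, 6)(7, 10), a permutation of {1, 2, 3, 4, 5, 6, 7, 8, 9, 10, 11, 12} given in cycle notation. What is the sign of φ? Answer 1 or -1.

1

The cycle lengths are 3, 3, 2, 2, 1, 1.
A cycle of length ℓ contributes ℓ−1 transpositions, so φ is a product of 2 + 2 + 1 + 1 = 6 transpositions — even.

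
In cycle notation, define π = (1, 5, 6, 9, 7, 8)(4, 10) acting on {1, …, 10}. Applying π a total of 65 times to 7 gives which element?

9

7 lies in the 6-cycle (1, 5, 6, 9, 7, 8).
Powers repeat with period 6 on this cycle, and 65 mod 6 = 5, so π^65(7) = π^5(7).
Stepping 5 places around the cycle: 7 → 8 → 1 → 5 → 6 → 9.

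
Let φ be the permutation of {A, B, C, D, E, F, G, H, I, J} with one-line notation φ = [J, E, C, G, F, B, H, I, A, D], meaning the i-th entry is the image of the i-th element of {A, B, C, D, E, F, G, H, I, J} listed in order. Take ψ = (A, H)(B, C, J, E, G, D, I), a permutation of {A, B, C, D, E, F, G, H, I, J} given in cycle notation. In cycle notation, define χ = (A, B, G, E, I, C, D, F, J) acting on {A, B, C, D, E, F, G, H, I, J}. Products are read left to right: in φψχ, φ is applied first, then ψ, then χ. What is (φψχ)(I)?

Apply the permutations in order: φ(I) = A, then ψ(A) = H, then χ(H) = H. So (φψχ)(I) = H.

H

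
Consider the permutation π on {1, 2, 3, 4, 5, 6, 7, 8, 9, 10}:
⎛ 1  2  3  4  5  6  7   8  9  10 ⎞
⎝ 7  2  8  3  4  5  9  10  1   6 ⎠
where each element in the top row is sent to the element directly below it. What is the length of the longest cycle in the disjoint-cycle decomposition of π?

6

Decomposing into disjoint cycles gives (1, 7, 9)(3, 8, 10, 6, 5, 4); the longest has length 6.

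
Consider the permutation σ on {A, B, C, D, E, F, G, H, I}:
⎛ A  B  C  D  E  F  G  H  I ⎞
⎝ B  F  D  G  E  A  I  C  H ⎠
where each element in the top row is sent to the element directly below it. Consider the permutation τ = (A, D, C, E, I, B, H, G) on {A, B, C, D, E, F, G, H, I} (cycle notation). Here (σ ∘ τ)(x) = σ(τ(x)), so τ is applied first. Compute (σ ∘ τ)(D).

D

τ(D) = C, then σ(C) = D; composing gives (σ ∘ τ)(D) = D.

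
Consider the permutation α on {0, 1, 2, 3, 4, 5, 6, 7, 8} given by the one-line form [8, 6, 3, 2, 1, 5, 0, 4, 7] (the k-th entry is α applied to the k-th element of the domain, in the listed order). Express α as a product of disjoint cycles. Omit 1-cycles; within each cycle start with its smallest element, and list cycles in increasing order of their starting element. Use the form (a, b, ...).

Start at 0 and follow images: 0 → 8 → 7 → 4 → 1 → 6 → 0, giving the cycle (0, 8, 7, 4, 1, 6).
Continuing from each remaining unvisited element yields (0, 8, 7, 4, 1, 6)(2, 3).

(0, 8, 7, 4, 1, 6)(2, 3)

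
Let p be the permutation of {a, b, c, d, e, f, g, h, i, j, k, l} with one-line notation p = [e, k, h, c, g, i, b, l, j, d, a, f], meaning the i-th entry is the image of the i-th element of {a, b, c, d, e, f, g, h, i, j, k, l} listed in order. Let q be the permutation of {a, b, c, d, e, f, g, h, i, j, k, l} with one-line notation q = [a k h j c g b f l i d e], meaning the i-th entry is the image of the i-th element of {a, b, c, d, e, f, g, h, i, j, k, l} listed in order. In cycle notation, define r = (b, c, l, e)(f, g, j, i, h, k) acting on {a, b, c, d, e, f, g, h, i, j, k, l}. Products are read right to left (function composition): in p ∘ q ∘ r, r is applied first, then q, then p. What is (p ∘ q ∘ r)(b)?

l

Apply the permutations in order: r(b) = c, then q(c) = h, then p(h) = l. So (p ∘ q ∘ r)(b) = l.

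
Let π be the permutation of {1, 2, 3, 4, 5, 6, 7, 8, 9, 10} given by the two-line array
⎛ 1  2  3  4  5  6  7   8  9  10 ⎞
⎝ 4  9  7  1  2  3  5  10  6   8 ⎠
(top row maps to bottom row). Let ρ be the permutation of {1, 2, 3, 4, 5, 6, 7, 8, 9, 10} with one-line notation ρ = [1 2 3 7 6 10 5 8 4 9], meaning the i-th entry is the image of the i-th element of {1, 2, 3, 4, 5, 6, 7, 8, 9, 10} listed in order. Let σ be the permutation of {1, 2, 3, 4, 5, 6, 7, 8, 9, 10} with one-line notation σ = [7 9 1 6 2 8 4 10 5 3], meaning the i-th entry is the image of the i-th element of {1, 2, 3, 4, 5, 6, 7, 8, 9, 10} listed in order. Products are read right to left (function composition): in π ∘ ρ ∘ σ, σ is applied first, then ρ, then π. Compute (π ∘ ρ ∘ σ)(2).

1

Apply the permutations in order: σ(2) = 9, then ρ(9) = 4, then π(4) = 1. So (π ∘ ρ ∘ σ)(2) = 1.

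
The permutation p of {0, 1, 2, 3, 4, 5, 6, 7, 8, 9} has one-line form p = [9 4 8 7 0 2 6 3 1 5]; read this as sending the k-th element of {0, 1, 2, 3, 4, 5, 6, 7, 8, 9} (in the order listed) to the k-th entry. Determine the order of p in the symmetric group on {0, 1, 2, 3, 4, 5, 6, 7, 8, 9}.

The disjoint-cycle form of p has cycle lengths 7, 2, 1.
Since disjoint cycles commute, ord(p) = lcm(7, 2) = 14.

14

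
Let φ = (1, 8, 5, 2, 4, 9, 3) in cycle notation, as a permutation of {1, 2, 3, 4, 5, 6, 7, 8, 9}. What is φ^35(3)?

3 lies in the 7-cycle (1, 8, 5, 2, 4, 9, 3).
Since the cycle has length 7, φ^35 acts on it the same as φ^0 (35 mod 7 = 0).
So φ^35(3) = 3.

3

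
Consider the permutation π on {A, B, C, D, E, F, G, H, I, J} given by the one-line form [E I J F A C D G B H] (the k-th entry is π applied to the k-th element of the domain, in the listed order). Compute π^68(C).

Tracing C → J → … returns to C after 6 steps, so C lies in a 6-cycle (C, J, H, G, D, F).
Since the cycle has length 6, π^68 acts on it the same as π^2 (68 mod 6 = 2).
Stepping 2 places around the cycle: C → J → H.

H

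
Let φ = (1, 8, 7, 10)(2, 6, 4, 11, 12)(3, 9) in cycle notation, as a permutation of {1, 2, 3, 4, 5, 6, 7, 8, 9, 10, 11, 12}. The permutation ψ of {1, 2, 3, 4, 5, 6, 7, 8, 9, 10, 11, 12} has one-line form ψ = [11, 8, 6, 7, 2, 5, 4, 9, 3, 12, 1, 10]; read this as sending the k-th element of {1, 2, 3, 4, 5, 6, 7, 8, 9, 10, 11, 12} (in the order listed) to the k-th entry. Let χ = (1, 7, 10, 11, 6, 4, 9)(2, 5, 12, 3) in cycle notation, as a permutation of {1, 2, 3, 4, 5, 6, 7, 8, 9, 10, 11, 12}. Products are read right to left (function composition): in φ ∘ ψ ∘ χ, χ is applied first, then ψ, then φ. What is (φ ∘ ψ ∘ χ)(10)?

Chase 10: χ(10) = 11; ψ(11) = 1; φ(1) = 8. Hence (φ ∘ ψ ∘ χ)(10) = 8.

8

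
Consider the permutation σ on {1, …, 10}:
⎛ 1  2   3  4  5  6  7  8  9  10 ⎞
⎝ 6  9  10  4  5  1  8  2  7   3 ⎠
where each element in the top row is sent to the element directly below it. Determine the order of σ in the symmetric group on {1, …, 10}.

4

Decomposing into disjoint cycles gives cycle lengths 4, 2, 2, 1, 1.
The order of σ is the least common multiple of its cycle lengths: lcm(4, 2, 2) = 4.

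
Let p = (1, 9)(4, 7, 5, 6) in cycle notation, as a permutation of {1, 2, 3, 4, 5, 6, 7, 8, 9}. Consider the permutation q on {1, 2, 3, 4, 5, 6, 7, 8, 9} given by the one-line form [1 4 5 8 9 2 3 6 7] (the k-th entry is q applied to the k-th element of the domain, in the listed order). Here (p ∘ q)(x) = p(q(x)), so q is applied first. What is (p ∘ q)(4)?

First apply q: q(4) = 8, then p(8) = 8. Thus (p ∘ q)(4) = 8.

8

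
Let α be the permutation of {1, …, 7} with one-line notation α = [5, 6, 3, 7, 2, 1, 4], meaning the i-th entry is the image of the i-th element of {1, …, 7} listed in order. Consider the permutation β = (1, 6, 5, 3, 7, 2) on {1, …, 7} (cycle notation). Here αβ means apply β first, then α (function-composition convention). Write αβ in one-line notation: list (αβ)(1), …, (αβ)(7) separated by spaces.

(αβ)(x) = α(β(x)). Computing each image: α(β(1)) = α(6) = 1, α(β(2)) = α(1) = 5, α(β(3)) = α(7) = 4, α(β(4)) = α(4) = 7, α(β(5)) = α(3) = 3, α(β(6)) = α(5) = 2, α(β(7)) = α(2) = 6.
Hence αβ = [1 5 4 7 3 2 6].

1 5 4 7 3 2 6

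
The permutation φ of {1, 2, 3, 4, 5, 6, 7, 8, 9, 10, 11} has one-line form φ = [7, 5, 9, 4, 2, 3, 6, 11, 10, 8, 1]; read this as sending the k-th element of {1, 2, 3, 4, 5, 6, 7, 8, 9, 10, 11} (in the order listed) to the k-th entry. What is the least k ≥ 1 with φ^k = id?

8

The disjoint-cycle form of φ has cycle lengths 8, 2, 1.
The order is lcm(8, 2) = 8.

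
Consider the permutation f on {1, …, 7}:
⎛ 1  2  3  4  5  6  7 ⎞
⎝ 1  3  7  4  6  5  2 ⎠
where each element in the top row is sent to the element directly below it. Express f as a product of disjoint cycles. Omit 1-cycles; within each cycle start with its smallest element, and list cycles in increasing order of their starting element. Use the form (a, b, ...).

(2, 3, 7)(5, 6)

From 2: 2 → 3 → 7 → 2, closing the cycle (2, 3, 7).
Repeating from the next unused element and collecting all non-trivial cycles gives (2, 3, 7)(5, 6).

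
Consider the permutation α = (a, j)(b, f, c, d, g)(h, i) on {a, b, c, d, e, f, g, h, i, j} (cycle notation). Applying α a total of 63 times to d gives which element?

f

d lies in the 5-cycle (b, f, c, d, g).
Since the cycle has length 5, α^63 acts on it the same as α^3 (63 mod 5 = 3).
Advancing 3 steps from d: d → g → b → f.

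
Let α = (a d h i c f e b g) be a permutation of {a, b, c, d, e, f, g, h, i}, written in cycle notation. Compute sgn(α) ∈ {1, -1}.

1

The cycle lengths are 9.
A cycle is odd iff its length is even; α has 0 even-length cycles, so sgn(α) = (−1)^0 and α is even.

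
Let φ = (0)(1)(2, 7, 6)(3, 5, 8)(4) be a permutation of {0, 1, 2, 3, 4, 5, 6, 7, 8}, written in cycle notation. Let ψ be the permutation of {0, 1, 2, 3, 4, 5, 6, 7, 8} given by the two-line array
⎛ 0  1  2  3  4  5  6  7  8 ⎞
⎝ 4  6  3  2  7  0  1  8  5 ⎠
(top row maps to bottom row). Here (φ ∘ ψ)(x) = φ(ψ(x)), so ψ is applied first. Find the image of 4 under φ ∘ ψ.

(φ ∘ ψ)(4) = φ(ψ(4)). ψ(4) = 7, then φ(7) = 6. So (φ ∘ ψ)(4) = 6.

6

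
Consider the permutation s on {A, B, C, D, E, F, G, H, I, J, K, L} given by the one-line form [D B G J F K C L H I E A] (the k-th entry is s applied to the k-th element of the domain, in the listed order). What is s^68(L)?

D

Tracing L → A → … returns to L after 6 steps, so L lies in a 6-cycle (A D J I H L).
Powers repeat with period 6 on this cycle, and 68 mod 6 = 2, so s^68(L) = s^2(L).
Stepping 2 places around the cycle: L → A → D.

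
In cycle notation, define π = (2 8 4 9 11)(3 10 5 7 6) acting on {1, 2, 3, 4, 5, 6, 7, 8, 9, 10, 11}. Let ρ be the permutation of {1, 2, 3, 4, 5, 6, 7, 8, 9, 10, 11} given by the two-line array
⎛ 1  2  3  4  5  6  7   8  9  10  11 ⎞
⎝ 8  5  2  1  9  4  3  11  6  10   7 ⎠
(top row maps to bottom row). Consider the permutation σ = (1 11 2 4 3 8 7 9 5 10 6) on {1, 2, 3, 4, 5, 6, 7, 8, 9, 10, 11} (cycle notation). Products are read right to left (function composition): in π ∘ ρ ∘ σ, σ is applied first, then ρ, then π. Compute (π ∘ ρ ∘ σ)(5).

5

(π ∘ ρ ∘ σ)(5) = π(ρ(σ(5))). σ(5) = 10, then ρ(10) = 10, then π(10) = 5, so the result is 5.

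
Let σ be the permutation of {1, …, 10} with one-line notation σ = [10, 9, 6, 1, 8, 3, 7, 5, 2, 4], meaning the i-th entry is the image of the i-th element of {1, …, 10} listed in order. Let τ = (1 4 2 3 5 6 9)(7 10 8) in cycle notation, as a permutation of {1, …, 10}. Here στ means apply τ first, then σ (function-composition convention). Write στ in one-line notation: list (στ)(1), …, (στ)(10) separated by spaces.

Chase each element through τ then σ: 1 → 4 → 1; 2 → 3 → 6; 3 → 5 → 8; 4 → 2 → 9; 5 → 6 → 3; 6 → 9 → 2; 7 → 10 → 4; 8 → 7 → 7; 9 → 1 → 10; 10 → 8 → 5.
So στ in one-line form is 1 6 8 9 3 2 4 7 10 5.

1 6 8 9 3 2 4 7 10 5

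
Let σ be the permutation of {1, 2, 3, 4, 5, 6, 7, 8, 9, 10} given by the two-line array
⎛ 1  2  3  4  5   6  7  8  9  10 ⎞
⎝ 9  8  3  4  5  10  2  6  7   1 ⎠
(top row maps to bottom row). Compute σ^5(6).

2

Tracing 6 → 10 → … returns to 6 after 7 steps, so 6 lies in a 7-cycle (1 9 7 2 8 6 10).
Stepping 5 places around the cycle: 6 → 10 → 1 → 9 → 7 → 2.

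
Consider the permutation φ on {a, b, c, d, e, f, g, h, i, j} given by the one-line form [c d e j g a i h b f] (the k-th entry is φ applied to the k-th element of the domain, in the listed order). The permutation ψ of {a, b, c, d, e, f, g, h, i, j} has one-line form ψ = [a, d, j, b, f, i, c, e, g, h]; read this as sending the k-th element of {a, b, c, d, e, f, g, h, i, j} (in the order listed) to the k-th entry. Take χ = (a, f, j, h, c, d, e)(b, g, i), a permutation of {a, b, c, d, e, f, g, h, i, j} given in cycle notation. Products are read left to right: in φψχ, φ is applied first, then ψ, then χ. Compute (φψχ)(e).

d

(φψχ)(e) = χ(ψ(φ(e))). φ(e) = g, then ψ(g) = c, then χ(c) = d, so the result is d.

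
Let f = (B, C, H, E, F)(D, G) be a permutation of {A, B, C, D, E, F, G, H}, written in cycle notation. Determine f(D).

G

D appears in (D, G); the next entry (wrapping around) is G.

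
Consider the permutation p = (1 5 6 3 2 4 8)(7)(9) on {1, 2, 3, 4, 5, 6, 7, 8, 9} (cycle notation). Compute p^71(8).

8 lies in the 7-cycle (1 5 6 3 2 4 8).
Since the cycle has length 7, p^71 acts on it the same as p^1 (71 mod 7 = 1).
Advancing 1 step from 8: 8 → 1.

1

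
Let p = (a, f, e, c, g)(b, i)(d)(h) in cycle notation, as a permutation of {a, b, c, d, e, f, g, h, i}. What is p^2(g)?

f

g lies in the 5-cycle (a, f, e, c, g).
Stepping 2 places around the cycle: g → a → f.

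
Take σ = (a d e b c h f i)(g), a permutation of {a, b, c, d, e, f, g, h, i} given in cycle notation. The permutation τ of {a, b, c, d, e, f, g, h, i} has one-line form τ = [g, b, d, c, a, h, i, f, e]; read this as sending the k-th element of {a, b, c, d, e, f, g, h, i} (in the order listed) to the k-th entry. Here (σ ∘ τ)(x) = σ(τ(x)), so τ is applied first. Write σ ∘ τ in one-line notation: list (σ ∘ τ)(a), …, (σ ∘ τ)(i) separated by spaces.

g c e h d f a i b

For each element, apply τ then σ: a → g → g; b → b → c; c → d → e; d → c → h; e → a → d; f → h → f; g → i → a; h → f → i; i → e → b.
So σ ∘ τ in one-line form is g c e h d f a i b.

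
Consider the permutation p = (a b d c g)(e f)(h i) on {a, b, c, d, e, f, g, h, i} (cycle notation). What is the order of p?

10

The cycle type of p is (5, 2, 2).
The order of p is the least common multiple of its cycle lengths: lcm(5, 2, 2) = 10.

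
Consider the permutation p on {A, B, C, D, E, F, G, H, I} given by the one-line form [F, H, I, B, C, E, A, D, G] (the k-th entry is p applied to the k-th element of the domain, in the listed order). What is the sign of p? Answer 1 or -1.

In disjoint-cycle form the cycle lengths are 6, 3.
A cycle of length ℓ contributes ℓ−1 transpositions, so p is a product of 5 + 2 = 7 transpositions — odd.

-1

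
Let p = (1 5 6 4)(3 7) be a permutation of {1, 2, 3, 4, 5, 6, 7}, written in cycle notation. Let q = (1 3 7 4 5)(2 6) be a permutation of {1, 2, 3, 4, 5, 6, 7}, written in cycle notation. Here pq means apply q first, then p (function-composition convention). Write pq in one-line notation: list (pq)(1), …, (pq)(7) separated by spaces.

Chase each element through q then p: 1 → 3 → 7; 2 → 6 → 4; 3 → 7 → 3; 4 → 5 → 6; 5 → 1 → 5; 6 → 2 → 2; 7 → 4 → 1.
So pq in one-line form is 7 4 3 6 5 2 1.

7 4 3 6 5 2 1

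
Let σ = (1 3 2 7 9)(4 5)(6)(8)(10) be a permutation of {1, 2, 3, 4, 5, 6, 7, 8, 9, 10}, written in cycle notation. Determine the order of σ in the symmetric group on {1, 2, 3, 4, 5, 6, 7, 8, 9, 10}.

10

The disjoint cycles have lengths 5, 2, 1, 1, 1.
The order is lcm(5, 2) = 10.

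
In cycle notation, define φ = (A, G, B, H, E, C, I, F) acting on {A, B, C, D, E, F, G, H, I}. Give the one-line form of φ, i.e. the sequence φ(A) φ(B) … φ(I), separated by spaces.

G H I D C A B E F

Reading each image from the cycles: A↦G, B↦H, C↦I, D↦D, E↦C, F↦A, G↦B, H↦E, I↦F.
So the one-line form is G H I D C A B E F.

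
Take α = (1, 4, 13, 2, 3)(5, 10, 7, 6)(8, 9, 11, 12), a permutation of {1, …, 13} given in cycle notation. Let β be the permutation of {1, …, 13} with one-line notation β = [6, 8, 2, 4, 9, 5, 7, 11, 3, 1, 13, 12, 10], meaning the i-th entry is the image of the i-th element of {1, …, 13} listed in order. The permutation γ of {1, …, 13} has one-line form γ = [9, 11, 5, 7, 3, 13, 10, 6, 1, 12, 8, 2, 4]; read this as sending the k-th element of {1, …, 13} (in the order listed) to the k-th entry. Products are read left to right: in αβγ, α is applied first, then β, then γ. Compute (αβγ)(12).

8

Chase 12: α(12) = 8; β(8) = 11; γ(11) = 8. Hence (αβγ)(12) = 8.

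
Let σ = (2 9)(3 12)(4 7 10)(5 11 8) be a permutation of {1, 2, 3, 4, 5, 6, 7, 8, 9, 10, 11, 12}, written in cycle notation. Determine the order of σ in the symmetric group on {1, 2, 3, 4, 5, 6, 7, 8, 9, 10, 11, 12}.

6

The disjoint cycles have lengths 3, 3, 2, 2, 1, 1.
The order of σ is the least common multiple of its cycle lengths: lcm(3, 3, 2, 2) = 6.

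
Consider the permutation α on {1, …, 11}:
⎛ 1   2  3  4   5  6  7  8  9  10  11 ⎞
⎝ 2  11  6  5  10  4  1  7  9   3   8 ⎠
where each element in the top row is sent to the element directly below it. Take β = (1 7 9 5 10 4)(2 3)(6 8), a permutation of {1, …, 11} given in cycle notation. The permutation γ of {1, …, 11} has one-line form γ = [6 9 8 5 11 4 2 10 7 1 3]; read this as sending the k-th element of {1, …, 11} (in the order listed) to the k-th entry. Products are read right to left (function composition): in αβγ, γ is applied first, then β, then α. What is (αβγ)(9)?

Apply the permutations in order: γ(9) = 7, then β(7) = 9, then α(9) = 9. So (αβγ)(9) = 9.

9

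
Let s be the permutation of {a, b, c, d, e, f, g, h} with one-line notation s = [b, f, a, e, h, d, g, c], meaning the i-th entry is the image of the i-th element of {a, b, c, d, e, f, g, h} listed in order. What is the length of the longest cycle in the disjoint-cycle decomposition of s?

7

Decomposing into disjoint cycles gives (a, b, f, d, e, h, c); the longest has length 7.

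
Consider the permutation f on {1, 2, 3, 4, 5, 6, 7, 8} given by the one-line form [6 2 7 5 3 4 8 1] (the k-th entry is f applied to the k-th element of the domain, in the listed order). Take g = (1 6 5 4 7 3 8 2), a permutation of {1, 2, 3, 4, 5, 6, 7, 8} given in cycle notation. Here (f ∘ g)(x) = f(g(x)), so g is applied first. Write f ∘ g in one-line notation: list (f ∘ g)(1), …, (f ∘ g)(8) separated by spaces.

4 6 1 8 5 3 7 2

(f ∘ g)(x) = f(g(x)). Computing each image: f(g(1)) = f(6) = 4, f(g(2)) = f(1) = 6, f(g(3)) = f(8) = 1, f(g(4)) = f(7) = 8, f(g(5)) = f(4) = 5, f(g(6)) = f(5) = 3, f(g(7)) = f(3) = 7, f(g(8)) = f(2) = 2.
Hence f ∘ g = [4 6 1 8 5 3 7 2].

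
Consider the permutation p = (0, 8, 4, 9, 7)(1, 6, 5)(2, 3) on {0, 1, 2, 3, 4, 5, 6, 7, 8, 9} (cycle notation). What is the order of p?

30

The cycle type of p is (5, 3, 2).
The order of p is the least common multiple of its cycle lengths: lcm(5, 3, 2) = 30.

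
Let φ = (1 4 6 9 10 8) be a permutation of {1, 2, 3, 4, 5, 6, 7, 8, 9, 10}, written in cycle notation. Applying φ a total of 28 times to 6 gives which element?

1

6 lies in the 6-cycle (1 4 6 9 10 8).
Powers repeat with period 6 on this cycle, and 28 mod 6 = 4, so φ^28(6) = φ^4(6).
Advancing 4 steps from 6: 6 → 9 → 10 → 8 → 1.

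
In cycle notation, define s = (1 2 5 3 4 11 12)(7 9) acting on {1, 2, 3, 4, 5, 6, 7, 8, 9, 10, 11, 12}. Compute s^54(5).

5 lies in the 7-cycle (1 2 5 3 4 11 12).
Powers repeat with period 7 on this cycle, and 54 mod 7 = 5, so s^54(5) = s^5(5).
Stepping 5 places around the cycle: 5 → 3 → 4 → 11 → 12 → 1.

1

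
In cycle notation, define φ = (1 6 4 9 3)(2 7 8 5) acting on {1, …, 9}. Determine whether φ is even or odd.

The cycle lengths are 5, 4.
A cycle of length ℓ contributes ℓ−1 transpositions, so φ is a product of 4 + 3 = 7 transpositions — odd.

odd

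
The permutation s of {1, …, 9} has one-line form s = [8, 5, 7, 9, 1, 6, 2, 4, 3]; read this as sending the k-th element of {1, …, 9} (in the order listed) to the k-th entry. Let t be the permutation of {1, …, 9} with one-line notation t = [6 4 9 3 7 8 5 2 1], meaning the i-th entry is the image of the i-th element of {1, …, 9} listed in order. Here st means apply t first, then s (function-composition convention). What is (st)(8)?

First apply t: t(8) = 2, then s(2) = 5. Thus (st)(8) = 5.

5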